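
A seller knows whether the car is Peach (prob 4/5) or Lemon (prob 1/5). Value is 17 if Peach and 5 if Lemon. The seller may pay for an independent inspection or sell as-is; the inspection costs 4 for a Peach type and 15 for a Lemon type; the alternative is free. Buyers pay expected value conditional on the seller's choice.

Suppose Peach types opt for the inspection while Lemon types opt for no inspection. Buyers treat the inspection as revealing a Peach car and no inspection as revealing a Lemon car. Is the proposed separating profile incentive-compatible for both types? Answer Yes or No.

Under these beliefs, the inspection earns price 17 and no inspection earns price 5.
Peach: the inspection nets 17 − 4 = 13; no inspection nets 5. Peach prefers the inspection.
Lemon: the inspection nets 17 − 15 = 2; no inspection nets 5. Lemon prefers no inspection.
Neither type deviates, so the separating profile is an equilibrium.

Yes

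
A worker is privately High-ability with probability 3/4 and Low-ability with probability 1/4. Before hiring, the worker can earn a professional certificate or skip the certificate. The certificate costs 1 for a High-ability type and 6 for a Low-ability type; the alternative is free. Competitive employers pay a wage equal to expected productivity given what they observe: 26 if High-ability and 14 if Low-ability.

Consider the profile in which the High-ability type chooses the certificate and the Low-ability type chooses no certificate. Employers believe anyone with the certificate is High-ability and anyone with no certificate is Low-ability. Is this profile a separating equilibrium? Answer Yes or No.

Under these beliefs, the certificate earns wage 26 and no certificate earns wage 14.
High-ability: the certificate nets 26 − 1 = 25; no certificate nets 14. High-ability prefers the certificate.
Low-ability: the certificate nets 26 − 6 = 20; no certificate nets 14. Low-ability would deviate to the certificate.
Low-ability has a profitable deviation, so the profile is not an equilibrium.

No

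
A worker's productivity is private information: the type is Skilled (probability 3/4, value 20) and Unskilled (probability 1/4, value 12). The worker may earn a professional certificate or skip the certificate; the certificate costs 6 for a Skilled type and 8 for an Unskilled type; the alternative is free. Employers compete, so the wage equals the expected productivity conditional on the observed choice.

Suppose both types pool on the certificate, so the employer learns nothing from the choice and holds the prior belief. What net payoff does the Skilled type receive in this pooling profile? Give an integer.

12

Pooled wage = 3/4·20 + 1/4·12 = 18.
Skilled pays cost 6 for the certificate, so net payoff = 18 − 6 = 12.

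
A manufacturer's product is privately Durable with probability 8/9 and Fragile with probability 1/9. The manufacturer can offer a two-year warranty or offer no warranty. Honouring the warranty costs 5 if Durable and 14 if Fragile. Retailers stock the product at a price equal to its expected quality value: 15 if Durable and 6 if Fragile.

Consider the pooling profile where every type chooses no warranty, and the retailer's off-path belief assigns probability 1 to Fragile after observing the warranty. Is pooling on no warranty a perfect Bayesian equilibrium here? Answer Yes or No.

Yes

On path, the retailer holds the prior and pays 8/9·15 + 1/9·6 = 14. Off path (the warranty), believing Fragile, it pays 6.
Durable: no warranty nets 14; the warranty nets 6 − 5 = 1. Durable stays.
Fragile: no warranty nets 14; the warranty nets 6 − 14 = -8. Fragile stays.
No type deviates, so pooling is sustained.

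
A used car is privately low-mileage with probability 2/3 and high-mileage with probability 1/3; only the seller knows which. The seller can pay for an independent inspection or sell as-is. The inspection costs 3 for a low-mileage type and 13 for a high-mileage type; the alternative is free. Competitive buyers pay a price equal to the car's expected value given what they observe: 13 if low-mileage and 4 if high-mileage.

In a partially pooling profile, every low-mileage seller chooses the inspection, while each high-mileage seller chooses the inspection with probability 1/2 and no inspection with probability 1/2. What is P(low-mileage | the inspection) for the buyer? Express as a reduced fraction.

P(the inspection) = (2/3)·1 + (1/3)·(1/2) = 5/6.
By Bayes' rule, P(low-mileage | the inspection) = (2/3) / (5/6) = 4/5.

4/5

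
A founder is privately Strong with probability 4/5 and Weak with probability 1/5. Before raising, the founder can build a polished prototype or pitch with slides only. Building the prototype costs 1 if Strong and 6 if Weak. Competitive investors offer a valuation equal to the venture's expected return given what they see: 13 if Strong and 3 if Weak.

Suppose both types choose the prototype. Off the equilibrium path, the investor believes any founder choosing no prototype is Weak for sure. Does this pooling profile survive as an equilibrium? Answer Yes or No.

Yes

On path, the investor holds the prior and pays 4/5·13 + 1/5·3 = 11. Off path (no prototype), believing Weak, it pays 3.
Strong: the prototype nets 11 − 1 = 10; no prototype nets 3. Strong stays.
Weak: the prototype nets 11 − 6 = 5; no prototype nets 3. Weak stays.
No type deviates, so pooling is sustained.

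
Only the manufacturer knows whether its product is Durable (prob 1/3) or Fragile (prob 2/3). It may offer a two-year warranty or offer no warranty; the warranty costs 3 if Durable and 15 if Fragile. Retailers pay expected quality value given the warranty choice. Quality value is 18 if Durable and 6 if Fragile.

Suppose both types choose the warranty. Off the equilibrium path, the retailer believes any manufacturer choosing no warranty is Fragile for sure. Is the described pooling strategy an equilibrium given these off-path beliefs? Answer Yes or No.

On path, the retailer holds the prior and pays 1/3·18 + 2/3·6 = 10. Off path (no warranty), believing Fragile, it pays 6.
Durable: the warranty nets 10 − 3 = 7; no warranty nets 6. Durable stays.
Fragile: the warranty nets 10 − 15 = -5; no warranty nets 6. Fragile would deviate.
A type deviates, so pooling fails.

No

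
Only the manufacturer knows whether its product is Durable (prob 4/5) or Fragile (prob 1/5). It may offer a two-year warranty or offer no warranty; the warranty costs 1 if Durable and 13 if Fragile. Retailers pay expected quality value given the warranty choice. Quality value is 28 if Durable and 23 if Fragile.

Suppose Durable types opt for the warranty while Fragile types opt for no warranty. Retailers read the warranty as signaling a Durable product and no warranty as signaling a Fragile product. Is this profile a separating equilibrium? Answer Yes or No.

Under these beliefs, the warranty earns price 28 and no warranty earns price 23.
Durable: the warranty nets 28 − 1 = 27; no warranty nets 23. Durable prefers the warranty.
Fragile: the warranty nets 28 − 13 = 15; no warranty nets 23. Fragile prefers no warranty.
Neither type deviates, so the separating profile is an equilibrium.

Yes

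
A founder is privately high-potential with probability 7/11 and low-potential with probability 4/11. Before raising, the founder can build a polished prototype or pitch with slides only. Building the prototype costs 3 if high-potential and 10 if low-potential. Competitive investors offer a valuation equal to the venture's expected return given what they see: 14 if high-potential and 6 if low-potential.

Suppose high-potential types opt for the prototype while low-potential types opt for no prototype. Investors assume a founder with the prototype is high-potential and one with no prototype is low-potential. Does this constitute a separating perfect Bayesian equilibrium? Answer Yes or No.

Yes

Under these beliefs, the prototype earns valuation 14 and no prototype earns valuation 6.
high-potential: the prototype nets 14 − 3 = 11; no prototype nets 6. high-potential prefers the prototype.
low-potential: the prototype nets 14 − 10 = 4; no prototype nets 6. low-potential prefers no prototype.
Neither type deviates, so the separating profile is an equilibrium.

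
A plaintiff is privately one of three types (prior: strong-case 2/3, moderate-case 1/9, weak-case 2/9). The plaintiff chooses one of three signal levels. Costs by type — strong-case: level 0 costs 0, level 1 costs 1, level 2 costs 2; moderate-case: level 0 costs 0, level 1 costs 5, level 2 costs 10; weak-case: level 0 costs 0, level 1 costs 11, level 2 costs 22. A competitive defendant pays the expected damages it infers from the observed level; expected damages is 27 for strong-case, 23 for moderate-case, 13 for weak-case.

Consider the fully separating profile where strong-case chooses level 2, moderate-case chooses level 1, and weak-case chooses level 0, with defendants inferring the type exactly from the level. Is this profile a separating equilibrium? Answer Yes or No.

Separating settlements: level 2 → 27, level 1 → 23, level 0 → 13.
strong-case (assigned level 2): level 0: 13 − 0 = 13; level 1: 23 − 1 = 22; level 2: 27 − 2 = 25. strong-case stays.
moderate-case (assigned level 1): level 0: 13 − 0 = 13; level 1: 23 − 5 = 18; level 2: 27 − 10 = 17. moderate-case stays.
weak-case (assigned level 0): level 0: 13 − 0 = 13; level 1: 23 − 11 = 12; level 2: 27 − 22 = 5. weak-case stays.
Every type prefers its assigned level; separation holds.

Yes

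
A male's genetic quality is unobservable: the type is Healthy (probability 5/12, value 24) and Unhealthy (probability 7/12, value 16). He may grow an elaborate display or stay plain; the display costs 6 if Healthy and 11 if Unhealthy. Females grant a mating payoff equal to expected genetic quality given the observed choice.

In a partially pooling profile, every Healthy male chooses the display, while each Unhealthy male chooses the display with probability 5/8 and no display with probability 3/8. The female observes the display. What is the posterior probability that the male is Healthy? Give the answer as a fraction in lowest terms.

8/15

P(the display) = (5/12)·1 + (7/12)·(5/8) = 25/32.
By Bayes' rule, P(Healthy | the display) = (5/12) / (25/32) = 8/15.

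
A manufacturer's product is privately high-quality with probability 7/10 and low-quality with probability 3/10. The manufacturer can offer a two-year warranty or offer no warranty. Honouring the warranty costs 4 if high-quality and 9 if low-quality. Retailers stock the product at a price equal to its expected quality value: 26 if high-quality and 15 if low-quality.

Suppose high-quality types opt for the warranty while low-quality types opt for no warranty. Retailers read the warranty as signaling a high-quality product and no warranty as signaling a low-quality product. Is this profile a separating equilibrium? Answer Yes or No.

No

Under these beliefs, the warranty earns price 26 and no warranty earns price 15.
high-quality: the warranty nets 26 − 4 = 22; no warranty nets 15. high-quality prefers the warranty.
low-quality: the warranty nets 26 − 9 = 17; no warranty nets 15. low-quality would deviate to the warranty.
low-quality has a profitable deviation, so the profile is not an equilibrium.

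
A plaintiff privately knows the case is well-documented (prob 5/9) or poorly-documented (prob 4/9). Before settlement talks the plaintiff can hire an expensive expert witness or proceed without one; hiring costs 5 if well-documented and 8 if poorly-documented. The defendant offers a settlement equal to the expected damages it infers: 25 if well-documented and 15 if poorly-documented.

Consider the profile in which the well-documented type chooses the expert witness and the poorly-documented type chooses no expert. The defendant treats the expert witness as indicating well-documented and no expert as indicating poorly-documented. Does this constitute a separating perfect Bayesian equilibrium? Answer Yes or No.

No

Under these beliefs, the expert witness earns settlement 25 and no expert earns settlement 15.
well-documented: the expert witness nets 25 − 5 = 20; no expert nets 15. well-documented prefers the expert witness.
poorly-documented: the expert witness nets 25 − 8 = 17; no expert nets 15. poorly-documented would deviate to the expert witness.
poorly-documented has a profitable deviation, so the profile is not an equilibrium.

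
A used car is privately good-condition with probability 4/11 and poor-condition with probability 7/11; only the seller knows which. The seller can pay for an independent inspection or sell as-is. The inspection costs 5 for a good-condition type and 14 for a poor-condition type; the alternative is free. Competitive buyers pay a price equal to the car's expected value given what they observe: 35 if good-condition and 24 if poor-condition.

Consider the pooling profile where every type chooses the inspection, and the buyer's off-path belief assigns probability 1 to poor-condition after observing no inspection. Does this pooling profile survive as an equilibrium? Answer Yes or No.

On path, the buyer holds the prior and pays 4/11·35 + 7/11·24 = 28. Off path (no inspection), believing poor-condition, it pays 24.
good-condition: the inspection nets 28 − 5 = 23; no inspection nets 24. good-condition would deviate.
poor-condition: the inspection nets 28 − 14 = 14; no inspection nets 24. poor-condition would deviate.
A type deviates, so pooling fails.

No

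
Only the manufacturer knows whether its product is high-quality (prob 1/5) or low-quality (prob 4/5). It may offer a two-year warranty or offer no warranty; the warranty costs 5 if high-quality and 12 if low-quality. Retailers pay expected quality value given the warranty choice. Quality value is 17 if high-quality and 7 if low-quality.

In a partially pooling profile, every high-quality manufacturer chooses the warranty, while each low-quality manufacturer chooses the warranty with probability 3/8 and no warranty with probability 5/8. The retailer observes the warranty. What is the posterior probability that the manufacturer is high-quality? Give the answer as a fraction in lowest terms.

2/5

P(the warranty) = (1/5)·1 + (4/5)·(3/8) = 1/2.
By Bayes' rule, P(high-quality | the warranty) = (1/5) / (1/2) = 2/5.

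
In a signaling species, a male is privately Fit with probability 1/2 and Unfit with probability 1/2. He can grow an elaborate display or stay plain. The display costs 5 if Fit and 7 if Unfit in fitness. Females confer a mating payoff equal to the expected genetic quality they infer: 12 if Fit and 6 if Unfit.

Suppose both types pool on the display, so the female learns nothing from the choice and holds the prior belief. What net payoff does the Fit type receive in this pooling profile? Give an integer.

4

Pooled mating payoff = 1/2·12 + 1/2·6 = 9.
Fit pays cost 5 for the display, so net payoff = 9 − 5 = 4.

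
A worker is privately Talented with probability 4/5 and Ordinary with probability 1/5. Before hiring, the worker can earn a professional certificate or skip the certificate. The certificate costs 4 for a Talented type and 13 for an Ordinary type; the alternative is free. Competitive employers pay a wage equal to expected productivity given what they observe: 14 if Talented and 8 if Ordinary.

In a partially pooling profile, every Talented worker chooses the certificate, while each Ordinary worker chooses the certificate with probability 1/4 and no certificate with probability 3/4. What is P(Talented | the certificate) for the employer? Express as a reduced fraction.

P(the certificate) = (4/5)·1 + (1/5)·(1/4) = 17/20.
By Bayes' rule, P(Talented | the certificate) = (4/5) / (17/20) = 16/17.

16/17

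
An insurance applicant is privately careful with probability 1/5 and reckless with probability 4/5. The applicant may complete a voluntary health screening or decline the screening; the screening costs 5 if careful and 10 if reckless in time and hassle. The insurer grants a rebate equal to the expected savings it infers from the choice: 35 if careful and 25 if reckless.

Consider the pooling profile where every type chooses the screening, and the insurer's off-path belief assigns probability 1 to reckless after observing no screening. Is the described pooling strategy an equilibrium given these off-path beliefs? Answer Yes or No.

No

On path, the insurer holds the prior and pays 1/5·35 + 4/5·25 = 27. Off path (no screening), believing reckless, it pays 25.
careful: the screening nets 27 − 5 = 22; no screening nets 25. careful would deviate.
reckless: the screening nets 27 − 10 = 17; no screening nets 25. reckless would deviate.
A type deviates, so pooling fails.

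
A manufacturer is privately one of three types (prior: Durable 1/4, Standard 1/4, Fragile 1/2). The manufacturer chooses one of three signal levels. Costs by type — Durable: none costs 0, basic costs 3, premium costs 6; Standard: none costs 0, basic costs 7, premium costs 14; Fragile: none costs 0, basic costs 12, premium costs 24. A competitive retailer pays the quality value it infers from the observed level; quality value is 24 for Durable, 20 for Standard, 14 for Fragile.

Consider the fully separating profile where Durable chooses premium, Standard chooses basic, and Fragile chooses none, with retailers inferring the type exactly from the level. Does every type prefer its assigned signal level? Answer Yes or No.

Separating prices: premium → 24, basic → 20, none → 14.
Durable (assigned premium): none: 14 − 0 = 14; basic: 20 − 3 = 17; premium: 24 − 6 = 18. Durable stays.
Standard (assigned basic): none: 14 − 0 = 14; basic: 20 − 7 = 13; premium: 24 − 14 = 10. Standard prefers none.
Fragile (assigned none): none: 14 − 0 = 14; basic: 20 − 12 = 8; premium: 24 − 24 = 0. Fragile stays.
At least one type deviates; the separating profile fails.

No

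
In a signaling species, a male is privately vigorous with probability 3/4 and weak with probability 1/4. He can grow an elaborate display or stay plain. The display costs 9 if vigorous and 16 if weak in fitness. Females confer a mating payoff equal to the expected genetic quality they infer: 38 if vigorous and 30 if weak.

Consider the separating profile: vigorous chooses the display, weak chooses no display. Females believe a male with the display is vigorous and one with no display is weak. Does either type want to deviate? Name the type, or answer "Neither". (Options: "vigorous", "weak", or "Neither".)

vigorous

The display pays 38; no display pays 30.
vigorous: assigned the display, nets 38 − 9 = 29; deviating to no display nets 30.
weak: assigned no display, nets 30; deviating to the display nets 38 − 16 = 22.
The vigorous type gains 1 by deviating.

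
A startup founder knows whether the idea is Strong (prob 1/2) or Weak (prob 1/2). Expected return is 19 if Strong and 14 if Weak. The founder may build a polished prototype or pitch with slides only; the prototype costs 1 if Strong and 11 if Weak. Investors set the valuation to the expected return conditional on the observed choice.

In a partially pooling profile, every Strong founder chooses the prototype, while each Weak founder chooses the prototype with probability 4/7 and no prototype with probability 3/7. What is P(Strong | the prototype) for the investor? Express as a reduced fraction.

P(the prototype) = (1/2)·1 + (1/2)·(4/7) = 11/14.
By Bayes' rule, P(Strong | the prototype) = (1/2) / (11/14) = 7/11.

7/11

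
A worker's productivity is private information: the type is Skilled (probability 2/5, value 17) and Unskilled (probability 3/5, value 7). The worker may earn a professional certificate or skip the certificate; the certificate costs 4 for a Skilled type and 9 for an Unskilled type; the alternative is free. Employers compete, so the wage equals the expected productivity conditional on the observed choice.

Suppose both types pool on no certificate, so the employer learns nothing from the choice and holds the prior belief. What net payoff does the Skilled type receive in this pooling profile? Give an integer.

Pooled wage = 2/5·17 + 3/5·7 = 11.
Skilled pays no cost for no certificate, so net payoff = 11.

11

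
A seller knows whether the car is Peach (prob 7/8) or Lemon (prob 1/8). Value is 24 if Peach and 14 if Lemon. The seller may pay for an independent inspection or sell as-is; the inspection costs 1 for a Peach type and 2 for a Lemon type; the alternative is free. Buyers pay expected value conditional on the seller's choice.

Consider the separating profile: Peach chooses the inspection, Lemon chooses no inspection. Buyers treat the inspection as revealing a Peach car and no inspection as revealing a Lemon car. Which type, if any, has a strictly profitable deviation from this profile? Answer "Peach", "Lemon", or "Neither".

Lemon

The inspection pays 24; no inspection pays 14.
Peach: assigned the inspection, nets 24 − 1 = 23; deviating to no inspection nets 14.
Lemon: assigned no inspection, nets 14; deviating to the inspection nets 24 − 2 = 22.
The Lemon type gains 8 by deviating.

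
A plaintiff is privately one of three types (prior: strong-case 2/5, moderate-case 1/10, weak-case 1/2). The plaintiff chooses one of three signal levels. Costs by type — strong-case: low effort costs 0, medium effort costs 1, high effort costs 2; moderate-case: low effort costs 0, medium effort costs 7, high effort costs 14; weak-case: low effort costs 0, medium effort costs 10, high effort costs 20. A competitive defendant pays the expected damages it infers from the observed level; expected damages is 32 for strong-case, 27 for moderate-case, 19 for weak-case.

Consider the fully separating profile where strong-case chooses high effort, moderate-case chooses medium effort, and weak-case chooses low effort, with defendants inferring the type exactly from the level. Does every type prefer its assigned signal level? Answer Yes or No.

Yes

Separating settlements: high effort → 32, medium effort → 27, low effort → 19.
strong-case (assigned high effort): low effort: 19 − 0 = 19; medium effort: 27 − 1 = 26; high effort: 32 − 2 = 30. strong-case stays.
moderate-case (assigned medium effort): low effort: 19 − 0 = 19; medium effort: 27 − 7 = 20; high effort: 32 − 14 = 18. moderate-case stays.
weak-case (assigned low effort): low effort: 19 − 0 = 19; medium effort: 27 − 10 = 17; high effort: 32 − 20 = 12. weak-case stays.
Every type prefers its assigned level; separation holds.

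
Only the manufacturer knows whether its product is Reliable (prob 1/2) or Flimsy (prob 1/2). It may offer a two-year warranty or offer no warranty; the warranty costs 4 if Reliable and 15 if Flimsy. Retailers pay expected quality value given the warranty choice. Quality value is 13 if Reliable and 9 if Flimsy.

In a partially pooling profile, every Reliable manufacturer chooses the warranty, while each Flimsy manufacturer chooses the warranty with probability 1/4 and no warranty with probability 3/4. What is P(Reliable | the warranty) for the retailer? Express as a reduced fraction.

P(the warranty) = (1/2)·1 + (1/2)·(1/4) = 5/8.
By Bayes' rule, P(Reliable | the warranty) = (1/2) / (5/8) = 4/5.

4/5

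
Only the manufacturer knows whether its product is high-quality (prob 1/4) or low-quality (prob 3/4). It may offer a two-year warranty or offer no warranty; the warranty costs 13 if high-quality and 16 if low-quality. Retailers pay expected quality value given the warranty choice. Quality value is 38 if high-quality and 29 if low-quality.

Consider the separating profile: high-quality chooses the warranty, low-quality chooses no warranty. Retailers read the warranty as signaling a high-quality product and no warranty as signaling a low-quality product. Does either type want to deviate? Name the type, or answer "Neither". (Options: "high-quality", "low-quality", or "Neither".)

The warranty pays 38; no warranty pays 29.
high-quality: assigned the warranty, nets 38 − 13 = 25; deviating to no warranty nets 29.
low-quality: assigned no warranty, nets 29; deviating to the warranty nets 38 − 16 = 22.
The high-quality type gains 4 by deviating.

high-quality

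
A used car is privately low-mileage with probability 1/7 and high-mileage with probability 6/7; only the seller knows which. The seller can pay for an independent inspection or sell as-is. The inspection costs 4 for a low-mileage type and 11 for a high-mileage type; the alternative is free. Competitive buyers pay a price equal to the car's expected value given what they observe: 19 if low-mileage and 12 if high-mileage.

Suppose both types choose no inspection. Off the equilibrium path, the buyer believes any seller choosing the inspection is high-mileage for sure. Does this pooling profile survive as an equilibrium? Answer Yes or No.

On path, the buyer holds the prior and pays 1/7·19 + 6/7·12 = 13. Off path (the inspection), believing high-mileage, it pays 12.
low-mileage: no inspection nets 13; the inspection nets 12 − 4 = 8. low-mileage stays.
high-mileage: no inspection nets 13; the inspection nets 12 − 11 = 1. high-mileage stays.
No type deviates, so pooling is sustained.

Yes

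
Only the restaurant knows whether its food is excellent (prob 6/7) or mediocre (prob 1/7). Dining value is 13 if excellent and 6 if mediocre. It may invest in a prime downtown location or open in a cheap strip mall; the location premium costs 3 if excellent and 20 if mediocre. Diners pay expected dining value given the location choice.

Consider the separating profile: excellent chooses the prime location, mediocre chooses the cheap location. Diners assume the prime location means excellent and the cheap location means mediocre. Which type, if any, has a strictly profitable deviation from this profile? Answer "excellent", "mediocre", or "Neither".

Neither

The prime location pays 13; the cheap location pays 6.
excellent: assigned the prime location, nets 13 − 3 = 10; deviating to the cheap location nets 6.
mediocre: assigned the cheap location, nets 6; deviating to the prime location nets 13 − 20 = -7.
Both types strictly prefer their assigned action; no profitable deviation.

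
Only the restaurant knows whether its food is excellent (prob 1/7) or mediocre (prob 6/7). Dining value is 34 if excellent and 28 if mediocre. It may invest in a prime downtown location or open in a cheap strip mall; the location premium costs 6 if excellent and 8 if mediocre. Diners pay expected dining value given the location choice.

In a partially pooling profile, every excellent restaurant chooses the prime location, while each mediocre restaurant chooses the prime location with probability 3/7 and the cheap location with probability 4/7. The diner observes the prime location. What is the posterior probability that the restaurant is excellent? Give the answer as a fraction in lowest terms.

7/25

P(the prime location) = (1/7)·1 + (6/7)·(3/7) = 25/49.
By Bayes' rule, P(excellent | the prime location) = (1/7) / (25/49) = 7/25.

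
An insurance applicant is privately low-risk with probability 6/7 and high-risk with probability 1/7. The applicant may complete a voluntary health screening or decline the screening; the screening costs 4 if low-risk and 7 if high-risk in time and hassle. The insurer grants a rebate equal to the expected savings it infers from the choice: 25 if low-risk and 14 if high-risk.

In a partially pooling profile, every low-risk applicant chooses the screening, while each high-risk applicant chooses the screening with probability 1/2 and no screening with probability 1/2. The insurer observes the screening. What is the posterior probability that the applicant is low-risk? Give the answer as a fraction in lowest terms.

12/13

P(the screening) = (6/7)·1 + (1/7)·(1/2) = 13/14.
By Bayes' rule, P(low-risk | the screening) = (6/7) / (13/14) = 12/13.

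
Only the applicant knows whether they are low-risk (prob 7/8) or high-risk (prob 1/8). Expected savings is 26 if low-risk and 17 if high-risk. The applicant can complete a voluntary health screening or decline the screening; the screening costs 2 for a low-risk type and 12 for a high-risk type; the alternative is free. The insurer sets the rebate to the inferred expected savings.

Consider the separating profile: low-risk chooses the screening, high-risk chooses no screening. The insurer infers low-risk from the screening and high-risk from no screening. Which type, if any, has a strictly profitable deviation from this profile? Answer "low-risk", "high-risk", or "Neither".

Neither

The screening pays 26; no screening pays 17.
low-risk: assigned the screening, nets 26 − 2 = 24; deviating to no screening nets 17.
high-risk: assigned no screening, nets 17; deviating to the screening nets 26 − 12 = 14.
Both types strictly prefer their assigned action; no profitable deviation.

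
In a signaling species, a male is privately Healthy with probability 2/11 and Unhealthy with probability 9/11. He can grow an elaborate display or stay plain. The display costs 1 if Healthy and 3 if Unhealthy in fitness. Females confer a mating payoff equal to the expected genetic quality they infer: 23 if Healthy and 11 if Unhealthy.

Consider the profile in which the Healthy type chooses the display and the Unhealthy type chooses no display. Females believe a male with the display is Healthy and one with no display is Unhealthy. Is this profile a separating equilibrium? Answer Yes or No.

Under these beliefs, the display earns mating payoff 23 and no display earns mating payoff 11.
Healthy: the display nets 23 − 1 = 22; no display nets 11. Healthy prefers the display.
Unhealthy: the display nets 23 − 3 = 20; no display nets 11. Unhealthy would deviate to the display.
Unhealthy has a profitable deviation, so the profile is not an equilibrium.

No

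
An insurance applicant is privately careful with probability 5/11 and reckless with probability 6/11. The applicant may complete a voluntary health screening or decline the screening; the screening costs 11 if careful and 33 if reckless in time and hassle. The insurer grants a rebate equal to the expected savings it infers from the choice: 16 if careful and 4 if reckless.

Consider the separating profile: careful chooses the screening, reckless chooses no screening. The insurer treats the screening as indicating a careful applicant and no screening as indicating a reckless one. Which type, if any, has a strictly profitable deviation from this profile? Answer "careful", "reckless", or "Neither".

Neither

The screening pays 16; no screening pays 4.
careful: assigned the screening, nets 16 − 11 = 5; deviating to no screening nets 4.
reckless: assigned no screening, nets 4; deviating to the screening nets 16 − 33 = -17.
Both types strictly prefer their assigned action; no profitable deviation.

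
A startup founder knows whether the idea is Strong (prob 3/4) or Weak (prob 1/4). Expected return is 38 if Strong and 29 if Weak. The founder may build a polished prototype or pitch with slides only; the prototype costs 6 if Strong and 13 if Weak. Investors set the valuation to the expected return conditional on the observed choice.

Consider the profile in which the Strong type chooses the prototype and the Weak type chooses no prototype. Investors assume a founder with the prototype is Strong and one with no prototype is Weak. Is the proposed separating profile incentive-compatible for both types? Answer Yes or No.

Yes

Under these beliefs, the prototype earns valuation 38 and no prototype earns valuation 29.
Strong: the prototype nets 38 − 6 = 32; no prototype nets 29. Strong prefers the prototype.
Weak: the prototype nets 38 − 13 = 25; no prototype nets 29. Weak prefers no prototype.
Neither type deviates, so the separating profile is an equilibrium.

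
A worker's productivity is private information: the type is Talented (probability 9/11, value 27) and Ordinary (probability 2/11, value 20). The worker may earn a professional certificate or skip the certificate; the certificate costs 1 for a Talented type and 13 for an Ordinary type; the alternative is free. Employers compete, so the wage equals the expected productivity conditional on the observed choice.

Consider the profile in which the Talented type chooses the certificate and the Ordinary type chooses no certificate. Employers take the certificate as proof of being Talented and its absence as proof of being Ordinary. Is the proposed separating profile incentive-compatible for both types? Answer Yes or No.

Yes

Under these beliefs, the certificate earns wage 27 and no certificate earns wage 20.
Talented: the certificate nets 27 − 1 = 26; no certificate nets 20. Talented prefers the certificate.
Ordinary: the certificate nets 27 − 13 = 14; no certificate nets 20. Ordinary prefers no certificate.
Neither type deviates, so the separating profile is an equilibrium.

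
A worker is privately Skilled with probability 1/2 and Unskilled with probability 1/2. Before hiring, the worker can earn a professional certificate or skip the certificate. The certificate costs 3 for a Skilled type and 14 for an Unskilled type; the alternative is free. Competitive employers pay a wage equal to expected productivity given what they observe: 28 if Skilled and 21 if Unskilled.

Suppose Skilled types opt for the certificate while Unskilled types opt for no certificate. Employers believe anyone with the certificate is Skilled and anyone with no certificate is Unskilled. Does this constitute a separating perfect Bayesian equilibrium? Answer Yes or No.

Yes

Under these beliefs, the certificate earns wage 28 and no certificate earns wage 21.
Skilled: the certificate nets 28 − 3 = 25; no certificate nets 21. Skilled prefers the certificate.
Unskilled: the certificate nets 28 − 14 = 14; no certificate nets 21. Unskilled prefers no certificate.
Neither type deviates, so the separating profile is an equilibrium.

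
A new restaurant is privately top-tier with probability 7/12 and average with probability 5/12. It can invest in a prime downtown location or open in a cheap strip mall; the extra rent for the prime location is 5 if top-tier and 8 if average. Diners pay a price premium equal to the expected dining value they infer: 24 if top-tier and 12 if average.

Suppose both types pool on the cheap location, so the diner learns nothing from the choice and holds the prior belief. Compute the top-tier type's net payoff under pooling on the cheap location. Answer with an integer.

19

Pooled price premium = 7/12·24 + 5/12·12 = 19.
top-tier pays no cost for the cheap location, so net payoff = 19.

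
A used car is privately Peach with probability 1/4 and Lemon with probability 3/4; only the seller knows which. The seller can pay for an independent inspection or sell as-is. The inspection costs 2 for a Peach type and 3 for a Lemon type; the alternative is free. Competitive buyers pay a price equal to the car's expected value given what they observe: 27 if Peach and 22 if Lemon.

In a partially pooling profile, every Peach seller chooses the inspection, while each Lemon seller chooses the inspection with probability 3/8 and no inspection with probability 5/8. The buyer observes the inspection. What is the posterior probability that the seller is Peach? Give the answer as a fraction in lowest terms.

P(the inspection) = (1/4)·1 + (3/4)·(3/8) = 17/32.
By Bayes' rule, P(Peach | the inspection) = (1/4) / (17/32) = 8/17.

8/17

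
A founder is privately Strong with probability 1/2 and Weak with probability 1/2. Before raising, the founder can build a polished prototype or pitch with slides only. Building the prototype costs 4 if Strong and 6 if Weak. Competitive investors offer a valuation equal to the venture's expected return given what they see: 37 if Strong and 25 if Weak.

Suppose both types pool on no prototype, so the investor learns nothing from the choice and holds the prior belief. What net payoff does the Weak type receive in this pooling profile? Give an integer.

31

Pooled valuation = 1/2·37 + 1/2·25 = 31.
Weak pays no cost for no prototype, so net payoff = 31.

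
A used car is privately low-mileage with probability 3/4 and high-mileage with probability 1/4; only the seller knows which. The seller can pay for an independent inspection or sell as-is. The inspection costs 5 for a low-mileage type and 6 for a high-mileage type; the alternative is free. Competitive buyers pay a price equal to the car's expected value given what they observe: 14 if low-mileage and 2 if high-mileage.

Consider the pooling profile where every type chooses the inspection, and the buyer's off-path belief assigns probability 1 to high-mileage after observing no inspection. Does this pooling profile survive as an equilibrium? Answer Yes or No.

On path, the buyer holds the prior and pays 3/4·14 + 1/4·2 = 11. Off path (no inspection), believing high-mileage, it pays 2.
low-mileage: the inspection nets 11 − 5 = 6; no inspection nets 2. low-mileage stays.
high-mileage: the inspection nets 11 − 6 = 5; no inspection nets 2. high-mileage stays.
No type deviates, so pooling is sustained.

Yes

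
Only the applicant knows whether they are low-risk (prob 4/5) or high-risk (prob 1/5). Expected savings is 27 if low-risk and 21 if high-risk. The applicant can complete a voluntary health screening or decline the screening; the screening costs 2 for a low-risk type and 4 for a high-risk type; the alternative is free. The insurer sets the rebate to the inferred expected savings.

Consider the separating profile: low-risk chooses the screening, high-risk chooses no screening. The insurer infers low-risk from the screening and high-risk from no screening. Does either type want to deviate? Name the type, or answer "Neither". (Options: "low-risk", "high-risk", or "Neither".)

The screening pays 27; no screening pays 21.
low-risk: assigned the screening, nets 27 − 2 = 25; deviating to no screening nets 21.
high-risk: assigned no screening, nets 21; deviating to the screening nets 27 − 4 = 23.
The high-risk type gains 2 by deviating.

high-risk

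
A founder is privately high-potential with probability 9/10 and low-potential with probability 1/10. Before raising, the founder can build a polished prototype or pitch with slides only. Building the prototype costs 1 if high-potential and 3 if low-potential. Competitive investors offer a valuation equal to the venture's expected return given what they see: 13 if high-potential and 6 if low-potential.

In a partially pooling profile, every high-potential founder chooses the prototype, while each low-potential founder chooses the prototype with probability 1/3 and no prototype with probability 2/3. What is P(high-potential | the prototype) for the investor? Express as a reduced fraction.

P(the prototype) = (9/10)·1 + (1/10)·(1/3) = 14/15.
By Bayes' rule, P(high-potential | the prototype) = (9/10) / (14/15) = 27/28.

27/28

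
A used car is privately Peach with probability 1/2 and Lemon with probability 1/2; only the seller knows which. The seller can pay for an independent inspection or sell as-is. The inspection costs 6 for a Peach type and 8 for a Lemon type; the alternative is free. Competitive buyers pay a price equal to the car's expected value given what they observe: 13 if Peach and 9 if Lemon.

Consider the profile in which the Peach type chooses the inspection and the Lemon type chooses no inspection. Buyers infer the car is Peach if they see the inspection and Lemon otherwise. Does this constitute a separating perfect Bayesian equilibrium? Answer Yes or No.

Under these beliefs, the inspection earns price 13 and no inspection earns price 9.
Peach: the inspection nets 13 − 6 = 7; no inspection nets 9. Peach would deviate to no inspection.
Lemon: the inspection nets 13 − 8 = 5; no inspection nets 9. Lemon prefers no inspection.
Peach has a profitable deviation, so the profile is not an equilibrium.

No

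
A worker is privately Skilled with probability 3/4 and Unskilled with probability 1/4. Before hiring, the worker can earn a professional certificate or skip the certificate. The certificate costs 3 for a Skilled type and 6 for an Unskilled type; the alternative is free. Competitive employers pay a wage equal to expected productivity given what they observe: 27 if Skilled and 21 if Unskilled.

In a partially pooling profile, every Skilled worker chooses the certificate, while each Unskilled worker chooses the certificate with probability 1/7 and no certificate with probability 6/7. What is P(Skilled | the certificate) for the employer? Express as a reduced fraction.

21/22

P(the certificate) = (3/4)·1 + (1/4)·(1/7) = 11/14.
By Bayes' rule, P(Skilled | the certificate) = (3/4) / (11/14) = 21/22.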